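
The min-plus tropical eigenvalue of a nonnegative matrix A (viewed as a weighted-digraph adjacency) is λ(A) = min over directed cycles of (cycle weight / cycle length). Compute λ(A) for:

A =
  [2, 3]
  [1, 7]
λ(A) = 2

Enumerate directed cycles and compute their means (weight / length). Sample:
  cycle 0 → 0: weight = 2, length = 1, mean = 2/1 ≈ 2.000
  cycle 1 → 1: weight = 7, length = 1, mean = 7/1 ≈ 7.000
  cycle 0 → 1 → 0: weight = 4, length = 2, mean = 4/2 ≈ 2.000
  cycle 1 → 0 → 1: weight = 4, length = 2, mean = 4/2 ≈ 2.000
Minimum mean = 2.000, attained e.g. along the cycle 0 → 0 with weight 2 and length 1. So λ(A) = 2/1 = 2.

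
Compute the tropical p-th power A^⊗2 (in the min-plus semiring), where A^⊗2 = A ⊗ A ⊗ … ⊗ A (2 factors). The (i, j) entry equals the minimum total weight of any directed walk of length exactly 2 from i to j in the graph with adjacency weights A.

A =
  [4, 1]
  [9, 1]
A^⊗2 =
  [8, 2]
  [10, 2]

Each entry (A^⊗2)_ij equals the minimum over all length-2 walks i = v_0 → v_1 → … → v_2 = j of Σ_t A[v_t][v_{t+1}]. For example, for (i, j) = (0, 1) we minimise over 2 possible intermediate vertex sequences; the minimum is 2, attained along the walk 0 → 1 → 1.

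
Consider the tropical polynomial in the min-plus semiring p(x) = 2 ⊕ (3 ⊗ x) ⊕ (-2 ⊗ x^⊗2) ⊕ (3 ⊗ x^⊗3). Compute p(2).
p(2) = 2

A tropical monomial a ⊗ x^⊗i evaluates to a + i · x. Evaluating each term at x = 2:
  Term 0 contributes 2 + 0 · 2 = 2
  Term 1 contributes 3 + 1 · 2 = 5
  Term 2 contributes -2 + 2 · 2 = 2
  Term 3 contributes 3 + 3 · 2 = 9
p(2) = ⊕ of these = min[2, 5, 2, 9] = 2.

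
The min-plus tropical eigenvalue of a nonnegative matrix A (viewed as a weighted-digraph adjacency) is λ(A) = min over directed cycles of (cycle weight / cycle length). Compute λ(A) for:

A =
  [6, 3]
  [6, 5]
λ(A) = 9/2

Enumerate directed cycles and compute their means (weight / length). Sample:
  cycle 0 → 0: weight = 6, length = 1, mean = 6/1 ≈ 6.000
  cycle 1 → 1: weight = 5, length = 1, mean = 5/1 ≈ 5.000
  cycle 0 → 1 → 0: weight = 9, length = 2, mean = 9/2 ≈ 4.500
  cycle 1 → 0 → 1: weight = 9, length = 2, mean = 9/2 ≈ 4.500
Minimum mean = 4.500, attained e.g. along the cycle 0 → 1 → 0 with weight 9 and length 2. So λ(A) = 9/2 = 9/2.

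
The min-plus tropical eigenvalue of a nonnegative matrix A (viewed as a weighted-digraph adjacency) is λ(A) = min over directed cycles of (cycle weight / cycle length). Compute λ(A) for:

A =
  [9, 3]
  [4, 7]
λ(A) = 7/2

Enumerate directed cycles and compute their means (weight / length). Sample:
  cycle 0 → 0: weight = 9, length = 1, mean = 9/1 ≈ 9.000
  cycle 1 → 1: weight = 7, length = 1, mean = 7/1 ≈ 7.000
  cycle 0 → 1 → 0: weight = 7, length = 2, mean = 7/2 ≈ 3.500
  cycle 1 → 0 → 1: weight = 7, length = 2, mean = 7/2 ≈ 3.500
Minimum mean = 3.500, attained e.g. along the cycle 0 → 1 → 0 with weight 7 and length 2. So λ(A) = 7/2 = 7/2.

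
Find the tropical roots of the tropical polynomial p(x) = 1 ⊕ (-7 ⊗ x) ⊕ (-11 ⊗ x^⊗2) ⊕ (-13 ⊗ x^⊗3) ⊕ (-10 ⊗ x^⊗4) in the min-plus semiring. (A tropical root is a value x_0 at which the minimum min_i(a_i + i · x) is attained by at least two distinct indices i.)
Roots: {-3, 2, 4, 8}

Each tropical root is a break point of the lower envelope of the lines y = a_i + i · x (there are 5 lines, with slopes 0, 1, ..., 4). Only the lines that attain the minimum somewhere contribute to roots; other lines are dominated. Here the surviving (envelope) indices are i = 4, i = 3, i = 2, i = 1, i = 0.
Intersections between consecutive envelope lines give the roots: for adjacent envelope indices i < j the intersection is x = (a_i − a_j) / (j − i). Reading off the sorted break points: {-3, 2, 4, 8}.
Verification: at each break x_0, at least two indices attain the minimum of min_i(a_i + i · x_0).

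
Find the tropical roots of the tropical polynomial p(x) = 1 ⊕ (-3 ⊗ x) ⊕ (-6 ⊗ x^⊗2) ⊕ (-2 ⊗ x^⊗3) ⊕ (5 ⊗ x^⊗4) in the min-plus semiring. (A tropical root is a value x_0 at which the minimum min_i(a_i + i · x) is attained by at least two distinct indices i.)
Roots: {-7, -4, 3, 4}

Each tropical root is a break point of the lower envelope of the lines y = a_i + i · x (there are 5 lines, with slopes 0, 1, ..., 4). Only the lines that attain the minimum somewhere contribute to roots; other lines are dominated. Here the surviving (envelope) indices are i = 4, i = 3, i = 2, i = 1, i = 0.
Intersections between consecutive envelope lines give the roots: for adjacent envelope indices i < j the intersection is x = (a_i − a_j) / (j − i). Reading off the sorted break points: {-7, -4, 3, 4}.
Verification: at each break x_0, at least two indices attain the minimum of min_i(a_i + i · x_0).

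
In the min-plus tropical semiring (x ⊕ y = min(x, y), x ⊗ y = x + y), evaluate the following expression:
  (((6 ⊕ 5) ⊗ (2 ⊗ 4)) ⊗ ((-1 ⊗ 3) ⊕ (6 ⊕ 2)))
(((6 ⊕ 5) ⊗ (2 ⊗ 4)) ⊗ ((-1 ⊗ 3) ⊕ (6 ⊕ 2))) = 13

Expand innermost to outermost. Recall ⊕ takes the minimum of its arguments and ⊗ takes their sum. Working out the expression (((6 ⊕ 5) ⊗ (2 ⊗ 4)) ⊗ ((-1 ⊗ 3) ⊕ (6 ⊕ 2))) gives 13.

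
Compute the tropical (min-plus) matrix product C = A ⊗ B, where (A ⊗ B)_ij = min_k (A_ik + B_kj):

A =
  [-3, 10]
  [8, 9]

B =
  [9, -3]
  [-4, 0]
A ⊗ B =
  [6, -6]
  [5, 5]

Apply the min-plus product entry-by-entry:
  C[0][0] = min over k of (A[0][0] + B[0][0] = -3 + 9 = 6, A[0][1] + B[1][0] = 10 + -4 = 6) = 6 (attained at k = 0)
  C[0][1] = min over k of (A[0][0] + B[0][1] = -3 + -3 = -6, A[0][1] + B[1][1] = 10 + 0 = 10) = -6 (attained at k = 0)
  C[1][0] = min over k of (A[1][0] + B[0][0] = 8 + 9 = 17, A[1][1] + B[1][0] = 9 + -4 = 5) = 5 (attained at k = 1)
  C[1][1] = min over k of (A[1][0] + B[0][1] = 8 + -3 = 5, A[1][1] + B[1][1] = 9 + 0 = 9) = 5 (attained at k = 0)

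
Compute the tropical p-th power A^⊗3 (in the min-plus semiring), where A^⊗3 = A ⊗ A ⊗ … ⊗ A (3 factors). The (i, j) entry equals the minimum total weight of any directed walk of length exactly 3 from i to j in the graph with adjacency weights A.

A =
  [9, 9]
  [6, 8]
A^⊗3 =
  [23, 24]
  [21, 23]

Each entry (A^⊗3)_ij equals the minimum over all length-3 walks i = v_0 → v_1 → … → v_3 = j of Σ_t A[v_t][v_{t+1}]. For example, for (i, j) = (0, 1) we minimise over 4 possible intermediate vertex sequences; the minimum is 24, attained along the walk 0 → 1 → 0 → 1.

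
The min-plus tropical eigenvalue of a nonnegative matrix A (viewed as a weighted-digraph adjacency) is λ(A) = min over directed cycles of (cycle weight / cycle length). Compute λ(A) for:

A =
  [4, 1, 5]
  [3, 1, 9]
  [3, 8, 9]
λ(A) = 1

Enumerate directed cycles and compute their means (weight / length). Sample:
  cycle 0 → 0: weight = 4, length = 1, mean = 4/1 ≈ 4.000
  cycle 1 → 1: weight = 1, length = 1, mean = 1/1 ≈ 1.000
  cycle 2 → 2: weight = 9, length = 1, mean = 9/1 ≈ 9.000
  cycle 0 → 1 → 0: weight = 4, length = 2, mean = 4/2 ≈ 2.000
  cycle 0 → 2 → 0: weight = 8, length = 2, mean = 8/2 ≈ 4.000
  cycle 1 → 0 → 1: weight = 4, length = 2, mean = 4/2 ≈ 2.000
Minimum mean = 1.000, attained e.g. along the cycle 1 → 1 with weight 1 and length 1. So λ(A) = 1/1 = 1.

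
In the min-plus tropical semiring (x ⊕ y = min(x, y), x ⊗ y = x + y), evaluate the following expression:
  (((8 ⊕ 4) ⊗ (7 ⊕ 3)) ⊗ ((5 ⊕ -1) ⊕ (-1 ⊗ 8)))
(((8 ⊕ 4) ⊗ (7 ⊕ 3)) ⊗ ((5 ⊕ -1) ⊕ (-1 ⊗ 8))) = 6

Expand innermost to outermost. Recall ⊕ takes the minimum of its arguments and ⊗ takes their sum. Working out the expression (((8 ⊕ 4) ⊗ (7 ⊕ 3)) ⊗ ((5 ⊕ -1) ⊕ (-1 ⊗ 8))) gives 6.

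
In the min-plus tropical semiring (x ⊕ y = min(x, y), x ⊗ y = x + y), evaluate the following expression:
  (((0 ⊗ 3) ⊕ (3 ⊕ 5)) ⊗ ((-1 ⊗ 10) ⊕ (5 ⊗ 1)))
(((0 ⊗ 3) ⊕ (3 ⊕ 5)) ⊗ ((-1 ⊗ 10) ⊕ (5 ⊗ 1))) = 9

Expand innermost to outermost. Recall ⊕ takes the minimum of its arguments and ⊗ takes their sum. Working out the expression (((0 ⊗ 3) ⊕ (3 ⊕ 5)) ⊗ ((-1 ⊗ 10) ⊕ (5 ⊗ 1))) gives 9.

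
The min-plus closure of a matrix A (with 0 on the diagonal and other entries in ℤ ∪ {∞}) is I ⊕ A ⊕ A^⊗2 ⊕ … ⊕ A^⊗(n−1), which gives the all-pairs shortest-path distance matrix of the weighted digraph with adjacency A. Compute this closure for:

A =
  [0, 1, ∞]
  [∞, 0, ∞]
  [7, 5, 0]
Closure =
  [0, 1, ∞]
  [∞, 0, ∞]
  [7, 5, 0]

This is the Floyd-Warshall all-pairs shortest-path computation. For each intermediate vertex k = 0, 1, …, 2, update dist[i][j] ← min(dist[i][j], dist[i][k] + dist[k][j]). The final matrix gives, for each (i, j), the minimum total weight of any directed path from i to j (possibly empty when i = j).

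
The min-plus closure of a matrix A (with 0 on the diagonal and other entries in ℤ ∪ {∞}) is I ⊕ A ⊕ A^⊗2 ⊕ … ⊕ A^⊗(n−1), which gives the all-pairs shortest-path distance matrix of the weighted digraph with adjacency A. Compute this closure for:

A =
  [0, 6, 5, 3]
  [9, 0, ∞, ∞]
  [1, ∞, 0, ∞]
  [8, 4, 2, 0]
Closure =
  [0, 6, 5, 3]
  [9, 0, 14, 12]
  [1, 7, 0, 4]
  [3, 4, 2, 0]

This is the Floyd-Warshall all-pairs shortest-path computation. For each intermediate vertex k = 0, 1, …, 3, update dist[i][j] ← min(dist[i][j], dist[i][k] + dist[k][j]). The final matrix gives, for each (i, j), the minimum total weight of any directed path from i to j (possibly empty when i = j).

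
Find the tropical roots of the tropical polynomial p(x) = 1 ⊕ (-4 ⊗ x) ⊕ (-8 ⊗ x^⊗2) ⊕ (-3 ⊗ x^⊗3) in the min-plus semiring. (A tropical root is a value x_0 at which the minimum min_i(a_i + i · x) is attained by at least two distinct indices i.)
Roots: {-5, 4, 5}

Each tropical root is a break point of the lower envelope of the lines y = a_i + i · x (there are 4 lines, with slopes 0, 1, ..., 3). Only the lines that attain the minimum somewhere contribute to roots; other lines are dominated. Here the surviving (envelope) indices are i = 3, i = 2, i = 1, i = 0.
Intersections between consecutive envelope lines give the roots: for adjacent envelope indices i < j the intersection is x = (a_i − a_j) / (j − i). Reading off the sorted break points: {-5, 4, 5}.
Verification: at each break x_0, at least two indices attain the minimum of min_i(a_i + i · x_0).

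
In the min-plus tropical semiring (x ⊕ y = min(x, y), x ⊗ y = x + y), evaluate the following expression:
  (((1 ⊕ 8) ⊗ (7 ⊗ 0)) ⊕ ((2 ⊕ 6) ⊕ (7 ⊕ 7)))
(((1 ⊕ 8) ⊗ (7 ⊗ 0)) ⊕ ((2 ⊕ 6) ⊕ (7 ⊕ 7))) = 2

Expand innermost to outermost. Recall ⊕ takes the minimum of its arguments and ⊗ takes their sum. Working out the expression (((1 ⊕ 8) ⊗ (7 ⊗ 0)) ⊕ ((2 ⊕ 6) ⊕ (7 ⊕ 7))) gives 2.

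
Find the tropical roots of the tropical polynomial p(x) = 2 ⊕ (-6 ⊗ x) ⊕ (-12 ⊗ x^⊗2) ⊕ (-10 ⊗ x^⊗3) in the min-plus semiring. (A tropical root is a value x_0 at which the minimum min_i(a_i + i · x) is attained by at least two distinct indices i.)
Roots: {-2, 6, 8}

Each tropical root is a break point of the lower envelope of the lines y = a_i + i · x (there are 4 lines, with slopes 0, 1, ..., 3). Only the lines that attain the minimum somewhere contribute to roots; other lines are dominated. Here the surviving (envelope) indices are i = 3, i = 2, i = 1, i = 0.
Intersections between consecutive envelope lines give the roots: for adjacent envelope indices i < j the intersection is x = (a_i − a_j) / (j − i). Reading off the sorted break points: {-2, 6, 8}.
Verification: at each break x_0, at least two indices attain the minimum of min_i(a_i + i · x_0).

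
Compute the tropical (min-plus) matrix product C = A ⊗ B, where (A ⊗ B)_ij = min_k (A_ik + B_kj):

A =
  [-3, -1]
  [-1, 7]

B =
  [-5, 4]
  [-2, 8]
A ⊗ B =
  [-8, 1]
  [-6, 3]

Apply the min-plus product entry-by-entry:
  C[0][0] = min over k of (A[0][0] + B[0][0] = -3 + -5 = -8, A[0][1] + B[1][0] = -1 + -2 = -3) = -8 (attained at k = 0)
  C[0][1] = min over k of (A[0][0] + B[0][1] = -3 + 4 = 1, A[0][1] + B[1][1] = -1 + 8 = 7) = 1 (attained at k = 0)
  C[1][0] = min over k of (A[1][0] + B[0][0] = -1 + -5 = -6, A[1][1] + B[1][0] = 7 + -2 = 5) = -6 (attained at k = 0)
  C[1][1] = min over k of (A[1][0] + B[0][1] = -1 + 4 = 3, A[1][1] + B[1][1] = 7 + 8 = 15) = 3 (attained at k = 0)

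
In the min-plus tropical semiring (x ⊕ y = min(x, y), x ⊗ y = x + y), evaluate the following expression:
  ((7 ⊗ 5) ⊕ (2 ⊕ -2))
((7 ⊗ 5) ⊕ (2 ⊕ -2)) = -2

Expand innermost to outermost. Recall ⊕ takes the minimum of its arguments and ⊗ takes their sum. Working out the expression ((7 ⊗ 5) ⊕ (2 ⊕ -2)) gives -2.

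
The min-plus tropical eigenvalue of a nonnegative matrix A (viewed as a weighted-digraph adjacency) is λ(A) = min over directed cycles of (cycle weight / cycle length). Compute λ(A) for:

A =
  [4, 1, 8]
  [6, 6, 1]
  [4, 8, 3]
λ(A) = 2

Enumerate directed cycles and compute their means (weight / length). Sample:
  cycle 0 → 0: weight = 4, length = 1, mean = 4/1 ≈ 4.000
  cycle 1 → 1: weight = 6, length = 1, mean = 6/1 ≈ 6.000
  cycle 2 → 2: weight = 3, length = 1, mean = 3/1 ≈ 3.000
  cycle 0 → 1 → 0: weight = 7, length = 2, mean = 7/2 ≈ 3.500
  cycle 0 → 2 → 0: weight = 12, length = 2, mean = 12/2 ≈ 6.000
  cycle 1 → 0 → 1: weight = 7, length = 2, mean = 7/2 ≈ 3.500
Minimum mean = 2.000, attained e.g. along the cycle 0 → 1 → 2 → 0 with weight 6 and length 3. So λ(A) = 6/3 = 2.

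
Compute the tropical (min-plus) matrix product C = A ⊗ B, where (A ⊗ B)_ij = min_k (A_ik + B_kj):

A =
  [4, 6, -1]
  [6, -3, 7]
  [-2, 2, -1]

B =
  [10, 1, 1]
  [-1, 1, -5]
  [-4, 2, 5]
A ⊗ B =
  [-5, 1, 1]
  [-4, -2, -8]
  [-5, -1, -3]

Apply the min-plus product entry-by-entry:
  C[0][0] = min over k of (A[0][0] + B[0][0] = 4 + 10 = 14, A[0][1] + B[1][0] = 6 + -1 = 5, A[0][2] + B[2][0] = -1 + -4 = -5) = -5 (attained at k = 2)
  C[0][1] = min over k of (A[0][0] + B[0][1] = 4 + 1 = 5, A[0][1] + B[1][1] = 6 + 1 = 7, A[0][2] + B[2][1] = -1 + 2 = 1) = 1 (attained at k = 2)
  C[0][2] = min over k of (A[0][0] + B[0][2] = 4 + 1 = 5, A[0][1] + B[1][2] = 6 + -5 = 1, A[0][2] + B[2][2] = -1 + 5 = 4) = 1 (attained at k = 1)
  C[1][0] = min over k of (A[1][0] + B[0][0] = 6 + 10 = 16, A[1][1] + B[1][0] = -3 + -1 = -4, A[1][2] + B[2][0] = 7 + -4 = 3) = -4 (attained at k = 1)
  C[1][1] = min over k of (A[1][0] + B[0][1] = 6 + 1 = 7, A[1][1] + B[1][1] = -3 + 1 = -2, A[1][2] + B[2][1] = 7 + 2 = 9) = -2 (attained at k = 1)
  C[1][2] = min over k of (A[1][0] + B[0][2] = 6 + 1 = 7, A[1][1] + B[1][2] = -3 + -5 = -8, A[1][2] + B[2][2] = 7 + 5 = 12) = -8 (attained at k = 1)
  C[2][0] = min over k of (A[2][0] + B[0][0] = -2 + 10 = 8, A[2][1] + B[1][0] = 2 + -1 = 1, A[2][2] + B[2][0] = -1 + -4 = -5) = -5 (attained at k = 2)
  C[2][1] = min over k of (A[2][0] + B[0][1] = -2 + 1 = -1, A[2][1] + B[1][1] = 2 + 1 = 3, A[2][2] + B[2][1] = -1 + 2 = 1) = -1 (attained at k = 0)
  C[2][2] = min over k of (A[2][0] + B[0][2] = -2 + 1 = -1, A[2][1] + B[1][2] = 2 + -5 = -3, A[2][2] + B[2][2] = -1 + 5 = 4) = -3 (attained at k = 1)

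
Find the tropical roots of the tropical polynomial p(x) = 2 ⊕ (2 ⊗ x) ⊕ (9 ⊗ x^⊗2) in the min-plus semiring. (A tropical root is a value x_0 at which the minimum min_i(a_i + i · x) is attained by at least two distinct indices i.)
Roots: {-7, 0}

Each tropical root is a break point of the lower envelope of the lines y = a_i + i · x (there are 3 lines, with slopes 0, 1, ..., 2). Only the lines that attain the minimum somewhere contribute to roots; other lines are dominated. Here the surviving (envelope) indices are i = 2, i = 1, i = 0.
Intersections between consecutive envelope lines give the roots: for adjacent envelope indices i < j the intersection is x = (a_i − a_j) / (j − i). Reading off the sorted break points: {-7, 0}.
Verification: at each break x_0, at least two indices attain the minimum of min_i(a_i + i · x_0).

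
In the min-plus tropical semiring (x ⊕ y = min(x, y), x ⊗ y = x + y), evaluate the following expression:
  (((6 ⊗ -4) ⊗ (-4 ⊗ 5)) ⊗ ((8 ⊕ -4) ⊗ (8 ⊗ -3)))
(((6 ⊗ -4) ⊗ (-4 ⊗ 5)) ⊗ ((8 ⊕ -4) ⊗ (8 ⊗ -3))) = 4

Expand innermost to outermost. Recall ⊕ takes the minimum of its arguments and ⊗ takes their sum. Working out the expression (((6 ⊗ -4) ⊗ (-4 ⊗ 5)) ⊗ ((8 ⊕ -4) ⊗ (8 ⊗ -3))) gives 4.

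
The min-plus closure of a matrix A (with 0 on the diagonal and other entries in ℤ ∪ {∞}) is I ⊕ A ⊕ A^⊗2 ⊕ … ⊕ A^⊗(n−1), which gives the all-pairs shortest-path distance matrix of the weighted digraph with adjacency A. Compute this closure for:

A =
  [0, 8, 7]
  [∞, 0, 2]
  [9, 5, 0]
Closure =
  [0, 8, 7]
  [11, 0, 2]
  [9, 5, 0]

This is the Floyd-Warshall all-pairs shortest-path computation. For each intermediate vertex k = 0, 1, …, 2, update dist[i][j] ← min(dist[i][j], dist[i][k] + dist[k][j]). The final matrix gives, for each (i, j), the minimum total weight of any directed path from i to j (possibly empty when i = j).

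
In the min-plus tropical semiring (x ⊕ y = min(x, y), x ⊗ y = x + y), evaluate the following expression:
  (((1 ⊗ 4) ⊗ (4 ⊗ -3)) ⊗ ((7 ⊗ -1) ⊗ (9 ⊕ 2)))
(((1 ⊗ 4) ⊗ (4 ⊗ -3)) ⊗ ((7 ⊗ -1) ⊗ (9 ⊕ 2))) = 14

Expand innermost to outermost. Recall ⊕ takes the minimum of its arguments and ⊗ takes their sum. Working out the expression (((1 ⊗ 4) ⊗ (4 ⊗ -3)) ⊗ ((7 ⊗ -1) ⊗ (9 ⊕ 2))) gives 14.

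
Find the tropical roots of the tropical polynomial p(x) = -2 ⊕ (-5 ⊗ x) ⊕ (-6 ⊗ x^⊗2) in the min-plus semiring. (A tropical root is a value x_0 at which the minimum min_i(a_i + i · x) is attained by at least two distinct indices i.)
Roots: {1, 3}

Each tropical root is a break point of the lower envelope of the lines y = a_i + i · x (there are 3 lines, with slopes 0, 1, ..., 2). Only the lines that attain the minimum somewhere contribute to roots; other lines are dominated. Here the surviving (envelope) indices are i = 2, i = 1, i = 0.
Intersections between consecutive envelope lines give the roots: for adjacent envelope indices i < j the intersection is x = (a_i − a_j) / (j − i). Reading off the sorted break points: {1, 3}.
Verification: at each break x_0, at least two indices attain the minimum of min_i(a_i + i · x_0).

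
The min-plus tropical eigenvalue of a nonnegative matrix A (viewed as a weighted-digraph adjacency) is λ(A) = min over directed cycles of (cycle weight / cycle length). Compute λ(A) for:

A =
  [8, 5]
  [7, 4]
λ(A) = 4

Enumerate directed cycles and compute their means (weight / length). Sample:
  cycle 0 → 0: weight = 8, length = 1, mean = 8/1 ≈ 8.000
  cycle 1 → 1: weight = 4, length = 1, mean = 4/1 ≈ 4.000
  cycle 0 → 1 → 0: weight = 12, length = 2, mean = 12/2 ≈ 6.000
  cycle 1 → 0 → 1: weight = 12, length = 2, mean = 12/2 ≈ 6.000
Minimum mean = 4.000, attained e.g. along the cycle 1 → 1 with weight 4 and length 1. So λ(A) = 4/1 = 4.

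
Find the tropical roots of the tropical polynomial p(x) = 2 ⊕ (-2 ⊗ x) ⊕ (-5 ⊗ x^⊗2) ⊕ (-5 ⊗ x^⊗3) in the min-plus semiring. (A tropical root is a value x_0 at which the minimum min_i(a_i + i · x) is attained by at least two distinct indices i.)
Roots: {0, 3, 4}

Each tropical root is a break point of the lower envelope of the lines y = a_i + i · x (there are 4 lines, with slopes 0, 1, ..., 3). Only the lines that attain the minimum somewhere contribute to roots; other lines are dominated. Here the surviving (envelope) indices are i = 3, i = 2, i = 1, i = 0.
Intersections between consecutive envelope lines give the roots: for adjacent envelope indices i < j the intersection is x = (a_i − a_j) / (j − i). Reading off the sorted break points: {0, 3, 4}.
Verification: at each break x_0, at least two indices attain the minimum of min_i(a_i + i · x_0).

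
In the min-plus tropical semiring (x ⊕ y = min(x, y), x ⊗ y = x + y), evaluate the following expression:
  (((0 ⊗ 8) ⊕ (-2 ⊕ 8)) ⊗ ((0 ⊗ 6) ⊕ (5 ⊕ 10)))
(((0 ⊗ 8) ⊕ (-2 ⊕ 8)) ⊗ ((0 ⊗ 6) ⊕ (5 ⊕ 10))) = 3

Expand innermost to outermost. Recall ⊕ takes the minimum of its arguments and ⊗ takes their sum. Working out the expression (((0 ⊗ 8) ⊕ (-2 ⊕ 8)) ⊗ ((0 ⊗ 6) ⊕ (5 ⊕ 10))) gives 3.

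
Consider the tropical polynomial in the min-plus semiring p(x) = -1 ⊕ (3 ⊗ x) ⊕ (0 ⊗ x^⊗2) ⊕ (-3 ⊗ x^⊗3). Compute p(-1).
p(-1) = -6

A tropical monomial a ⊗ x^⊗i evaluates to a + i · x. Evaluating each term at x = -1:
  Term 0 contributes -1 + 0 · -1 = -1
  Term 1 contributes 3 + 1 · -1 = 2
  Term 2 contributes 0 + 2 · -1 = -2
  Term 3 contributes -3 + 3 · -1 = -6
p(-1) = ⊕ of these = min[-1, 2, -2, -6] = -6.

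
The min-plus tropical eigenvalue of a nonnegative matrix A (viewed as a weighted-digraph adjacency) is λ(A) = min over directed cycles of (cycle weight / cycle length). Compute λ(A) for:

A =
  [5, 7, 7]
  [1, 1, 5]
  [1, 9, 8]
λ(A) = 1

Enumerate directed cycles and compute their means (weight / length). Sample:
  cycle 0 → 0: weight = 5, length = 1, mean = 5/1 ≈ 5.000
  cycle 1 → 1: weight = 1, length = 1, mean = 1/1 ≈ 1.000
  cycle 2 → 2: weight = 8, length = 1, mean = 8/1 ≈ 8.000
  cycle 0 → 1 → 0: weight = 8, length = 2, mean = 8/2 ≈ 4.000
  cycle 0 → 2 → 0: weight = 8, length = 2, mean = 8/2 ≈ 4.000
  cycle 1 → 0 → 1: weight = 8, length = 2, mean = 8/2 ≈ 4.000
Minimum mean = 1.000, attained e.g. along the cycle 1 → 1 with weight 1 and length 1. So λ(A) = 1/1 = 1.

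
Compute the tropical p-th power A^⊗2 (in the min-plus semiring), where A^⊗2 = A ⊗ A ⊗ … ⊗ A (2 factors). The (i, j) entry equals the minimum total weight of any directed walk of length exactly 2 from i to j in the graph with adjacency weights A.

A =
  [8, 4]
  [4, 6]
A^⊗2 =
  [8, 10]
  [10, 8]

Each entry (A^⊗2)_ij equals the minimum over all length-2 walks i = v_0 → v_1 → … → v_2 = j of Σ_t A[v_t][v_{t+1}]. For example, for (i, j) = (0, 1) we minimise over 2 possible intermediate vertex sequences; the minimum is 10, attained along the walk 0 → 1 → 1.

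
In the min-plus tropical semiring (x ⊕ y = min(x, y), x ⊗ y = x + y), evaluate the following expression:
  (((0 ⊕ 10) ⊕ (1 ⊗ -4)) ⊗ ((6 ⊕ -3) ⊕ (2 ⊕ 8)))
(((0 ⊕ 10) ⊕ (1 ⊗ -4)) ⊗ ((6 ⊕ -3) ⊕ (2 ⊕ 8))) = -6

Expand innermost to outermost. Recall ⊕ takes the minimum of its arguments and ⊗ takes their sum. Working out the expression (((0 ⊕ 10) ⊕ (1 ⊗ -4)) ⊗ ((6 ⊕ -3) ⊕ (2 ⊕ 8))) gives -6.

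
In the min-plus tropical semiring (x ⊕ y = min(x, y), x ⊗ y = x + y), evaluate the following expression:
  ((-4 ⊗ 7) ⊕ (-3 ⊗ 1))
((-4 ⊗ 7) ⊕ (-3 ⊗ 1)) = -2

Expand innermost to outermost. Recall ⊕ takes the minimum of its arguments and ⊗ takes their sum. Working out the expression ((-4 ⊗ 7) ⊕ (-3 ⊗ 1)) gives -2.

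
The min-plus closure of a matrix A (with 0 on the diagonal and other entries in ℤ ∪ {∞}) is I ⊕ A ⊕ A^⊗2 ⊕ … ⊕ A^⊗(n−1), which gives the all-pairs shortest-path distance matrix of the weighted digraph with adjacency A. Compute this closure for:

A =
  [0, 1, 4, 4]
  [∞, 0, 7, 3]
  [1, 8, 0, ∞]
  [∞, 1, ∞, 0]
Closure =
  [0, 1, 4, 4]
  [8, 0, 7, 3]
  [1, 2, 0, 5]
  [9, 1, 8, 0]

This is the Floyd-Warshall all-pairs shortest-path computation. For each intermediate vertex k = 0, 1, …, 3, update dist[i][j] ← min(dist[i][j], dist[i][k] + dist[k][j]). The final matrix gives, for each (i, j), the minimum total weight of any directed path from i to j (possibly empty when i = j).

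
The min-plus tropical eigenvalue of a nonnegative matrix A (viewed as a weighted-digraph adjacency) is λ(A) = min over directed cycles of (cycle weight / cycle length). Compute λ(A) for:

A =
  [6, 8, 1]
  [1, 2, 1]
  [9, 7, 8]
λ(A) = 2

Enumerate directed cycles and compute their means (weight / length). Sample:
  cycle 0 → 0: weight = 6, length = 1, mean = 6/1 ≈ 6.000
  cycle 1 → 1: weight = 2, length = 1, mean = 2/1 ≈ 2.000
  cycle 2 → 2: weight = 8, length = 1, mean = 8/1 ≈ 8.000
  cycle 0 → 1 → 0: weight = 9, length = 2, mean = 9/2 ≈ 4.500
  cycle 0 → 2 → 0: weight = 10, length = 2, mean = 10/2 ≈ 5.000
  cycle 1 → 0 → 1: weight = 9, length = 2, mean = 9/2 ≈ 4.500
Minimum mean = 2.000, attained e.g. along the cycle 1 → 1 with weight 2 and length 1. So λ(A) = 2/1 = 2.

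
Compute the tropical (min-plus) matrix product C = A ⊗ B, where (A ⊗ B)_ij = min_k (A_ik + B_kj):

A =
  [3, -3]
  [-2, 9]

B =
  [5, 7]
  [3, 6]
A ⊗ B =
  [0, 3]
  [3, 5]

Apply the min-plus product entry-by-entry:
  C[0][0] = min over k of (A[0][0] + B[0][0] = 3 + 5 = 8, A[0][1] + B[1][0] = -3 + 3 = 0) = 0 (attained at k = 1)
  C[0][1] = min over k of (A[0][0] + B[0][1] = 3 + 7 = 10, A[0][1] + B[1][1] = -3 + 6 = 3) = 3 (attained at k = 1)
  C[1][0] = min over k of (A[1][0] + B[0][0] = -2 + 5 = 3, A[1][1] + B[1][0] = 9 + 3 = 12) = 3 (attained at k = 0)
  C[1][1] = min over k of (A[1][0] + B[0][1] = -2 + 7 = 5, A[1][1] + B[1][1] = 9 + 6 = 15) = 5 (attained at k = 0)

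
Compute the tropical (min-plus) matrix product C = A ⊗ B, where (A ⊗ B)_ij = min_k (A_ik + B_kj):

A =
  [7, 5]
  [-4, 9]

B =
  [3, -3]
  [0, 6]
A ⊗ B =
  [5, 4]
  [-1, -7]

Apply the min-plus product entry-by-entry:
  C[0][0] = min over k of (A[0][0] + B[0][0] = 7 + 3 = 10, A[0][1] + B[1][0] = 5 + 0 = 5) = 5 (attained at k = 1)
  C[0][1] = min over k of (A[0][0] + B[0][1] = 7 + -3 = 4, A[0][1] + B[1][1] = 5 + 6 = 11) = 4 (attained at k = 0)
  C[1][0] = min over k of (A[1][0] + B[0][0] = -4 + 3 = -1, A[1][1] + B[1][0] = 9 + 0 = 9) = -1 (attained at k = 0)
  C[1][1] = min over k of (A[1][0] + B[0][1] = -4 + -3 = -7, A[1][1] + B[1][1] = 9 + 6 = 15) = -7 (attained at k = 0)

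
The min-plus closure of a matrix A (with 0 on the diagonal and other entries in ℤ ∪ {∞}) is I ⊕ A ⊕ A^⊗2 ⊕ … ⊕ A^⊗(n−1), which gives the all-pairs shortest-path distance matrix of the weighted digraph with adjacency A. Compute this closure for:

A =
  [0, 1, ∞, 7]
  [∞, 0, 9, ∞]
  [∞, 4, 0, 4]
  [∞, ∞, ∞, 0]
Closure =
  [0, 1, 10, 7]
  [∞, 0, 9, 13]
  [∞, 4, 0, 4]
  [∞, ∞, ∞, 0]

This is the Floyd-Warshall all-pairs shortest-path computation. For each intermediate vertex k = 0, 1, …, 3, update dist[i][j] ← min(dist[i][j], dist[i][k] + dist[k][j]). The final matrix gives, for each (i, j), the minimum total weight of any directed path from i to j (possibly empty when i = j).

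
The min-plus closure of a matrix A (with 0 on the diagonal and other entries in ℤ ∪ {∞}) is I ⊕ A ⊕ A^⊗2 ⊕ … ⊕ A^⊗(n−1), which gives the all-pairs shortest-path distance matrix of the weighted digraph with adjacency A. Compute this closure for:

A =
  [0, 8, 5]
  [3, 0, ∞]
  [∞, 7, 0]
Closure =
  [0, 8, 5]
  [3, 0, 8]
  [10, 7, 0]

This is the Floyd-Warshall all-pairs shortest-path computation. For each intermediate vertex k = 0, 1, …, 2, update dist[i][j] ← min(dist[i][j], dist[i][k] + dist[k][j]). The final matrix gives, for each (i, j), the minimum total weight of any directed path from i to j (possibly empty when i = j).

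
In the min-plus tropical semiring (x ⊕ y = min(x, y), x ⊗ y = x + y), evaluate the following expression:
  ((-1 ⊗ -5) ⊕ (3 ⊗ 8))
((-1 ⊗ -5) ⊕ (3 ⊗ 8)) = -6

Expand innermost to outermost. Recall ⊕ takes the minimum of its arguments and ⊗ takes their sum. Working out the expression ((-1 ⊗ -5) ⊕ (3 ⊗ 8)) gives -6.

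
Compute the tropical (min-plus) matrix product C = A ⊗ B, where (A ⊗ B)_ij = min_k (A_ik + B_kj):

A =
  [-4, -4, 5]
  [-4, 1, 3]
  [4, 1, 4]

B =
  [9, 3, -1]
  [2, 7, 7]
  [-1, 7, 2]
A ⊗ B =
  [-2, -1, -5]
  [2, -1, -5]
  [3, 7, 3]

Apply the min-plus product entry-by-entry:
  C[0][0] = min over k of (A[0][0] + B[0][0] = -4 + 9 = 5, A[0][1] + B[1][0] = -4 + 2 = -2, A[0][2] + B[2][0] = 5 + -1 = 4) = -2 (attained at k = 1)
  C[0][1] = min over k of (A[0][0] + B[0][1] = -4 + 3 = -1, A[0][1] + B[1][1] = -4 + 7 = 3, A[0][2] + B[2][1] = 5 + 7 = 12) = -1 (attained at k = 0)
  C[0][2] = min over k of (A[0][0] + B[0][2] = -4 + -1 = -5, A[0][1] + B[1][2] = -4 + 7 = 3, A[0][2] + B[2][2] = 5 + 2 = 7) = -5 (attained at k = 0)
  C[1][0] = min over k of (A[1][0] + B[0][0] = -4 + 9 = 5, A[1][1] + B[1][0] = 1 + 2 = 3, A[1][2] + B[2][0] = 3 + -1 = 2) = 2 (attained at k = 2)
  C[1][1] = min over k of (A[1][0] + B[0][1] = -4 + 3 = -1, A[1][1] + B[1][1] = 1 + 7 = 8, A[1][2] + B[2][1] = 3 + 7 = 10) = -1 (attained at k = 0)
  C[1][2] = min over k of (A[1][0] + B[0][2] = -4 + -1 = -5, A[1][1] + B[1][2] = 1 + 7 = 8, A[1][2] + B[2][2] = 3 + 2 = 5) = -5 (attained at k = 0)
  C[2][0] = min over k of (A[2][0] + B[0][0] = 4 + 9 = 13, A[2][1] + B[1][0] = 1 + 2 = 3, A[2][2] + B[2][0] = 4 + -1 = 3) = 3 (attained at k = 1)
  C[2][1] = min over k of (A[2][0] + B[0][1] = 4 + 3 = 7, A[2][1] + B[1][1] = 1 + 7 = 8, A[2][2] + B[2][1] = 4 + 7 = 11) = 7 (attained at k = 0)
  C[2][2] = min over k of (A[2][0] + B[0][2] = 4 + -1 = 3, A[2][1] + B[1][2] = 1 + 7 = 8, A[2][2] + B[2][2] = 4 + 2 = 6) = 3 (attained at k = 0)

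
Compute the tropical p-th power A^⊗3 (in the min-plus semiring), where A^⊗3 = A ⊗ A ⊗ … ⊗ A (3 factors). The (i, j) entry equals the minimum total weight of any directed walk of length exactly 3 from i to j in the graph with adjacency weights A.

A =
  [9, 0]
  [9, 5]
A^⊗3 =
  [14, 9]
  [18, 14]

Each entry (A^⊗3)_ij equals the minimum over all length-3 walks i = v_0 → v_1 → … → v_3 = j of Σ_t A[v_t][v_{t+1}]. For example, for (i, j) = (0, 1) we minimise over 4 possible intermediate vertex sequences; the minimum is 9, attained along the walk 0 → 1 → 0 → 1.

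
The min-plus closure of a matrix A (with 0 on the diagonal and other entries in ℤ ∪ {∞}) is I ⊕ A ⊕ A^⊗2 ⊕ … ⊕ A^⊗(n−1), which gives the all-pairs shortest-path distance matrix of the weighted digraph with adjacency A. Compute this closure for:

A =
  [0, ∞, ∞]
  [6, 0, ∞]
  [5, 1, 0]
Closure =
  [0, ∞, ∞]
  [6, 0, ∞]
  [5, 1, 0]

This is the Floyd-Warshall all-pairs shortest-path computation. For each intermediate vertex k = 0, 1, …, 2, update dist[i][j] ← min(dist[i][j], dist[i][k] + dist[k][j]). The final matrix gives, for each (i, j), the minimum total weight of any directed path from i to j (possibly empty when i = j).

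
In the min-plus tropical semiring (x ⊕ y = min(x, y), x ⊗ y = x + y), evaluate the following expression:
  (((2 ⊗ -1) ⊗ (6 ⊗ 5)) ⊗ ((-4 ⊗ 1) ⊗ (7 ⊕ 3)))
(((2 ⊗ -1) ⊗ (6 ⊗ 5)) ⊗ ((-4 ⊗ 1) ⊗ (7 ⊕ 3))) = 12

Expand innermost to outermost. Recall ⊕ takes the minimum of its arguments and ⊗ takes their sum. Working out the expression (((2 ⊗ -1) ⊗ (6 ⊗ 5)) ⊗ ((-4 ⊗ 1) ⊗ (7 ⊕ 3))) gives 12.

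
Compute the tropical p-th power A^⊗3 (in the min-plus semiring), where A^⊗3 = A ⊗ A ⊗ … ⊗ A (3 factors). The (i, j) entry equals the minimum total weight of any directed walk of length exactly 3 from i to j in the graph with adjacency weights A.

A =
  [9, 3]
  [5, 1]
A^⊗3 =
  [9, 5]
  [7, 3]

Each entry (A^⊗3)_ij equals the minimum over all length-3 walks i = v_0 → v_1 → … → v_3 = j of Σ_t A[v_t][v_{t+1}]. For example, for (i, j) = (0, 1) we minimise over 4 possible intermediate vertex sequences; the minimum is 5, attained along the walk 0 → 1 → 1 → 1.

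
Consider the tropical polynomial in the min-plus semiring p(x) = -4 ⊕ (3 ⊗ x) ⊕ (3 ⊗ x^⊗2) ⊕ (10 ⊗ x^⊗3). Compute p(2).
p(2) = -4

A tropical monomial a ⊗ x^⊗i evaluates to a + i · x. Evaluating each term at x = 2:
  Term 0 contributes -4 + 0 · 2 = -4
  Term 1 contributes 3 + 1 · 2 = 5
  Term 2 contributes 3 + 2 · 2 = 7
  Term 3 contributes 10 + 3 · 2 = 16
p(2) = ⊕ of these = min[-4, 5, 7, 16] = -4.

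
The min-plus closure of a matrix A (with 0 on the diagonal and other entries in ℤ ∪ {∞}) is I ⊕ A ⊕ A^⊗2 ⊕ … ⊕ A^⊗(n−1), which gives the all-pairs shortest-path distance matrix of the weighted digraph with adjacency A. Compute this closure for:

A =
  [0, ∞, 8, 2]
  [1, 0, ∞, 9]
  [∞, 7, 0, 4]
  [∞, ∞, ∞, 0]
Closure =
  [0, 15, 8, 2]
  [1, 0, 9, 3]
  [8, 7, 0, 4]
  [∞, ∞, ∞, 0]

This is the Floyd-Warshall all-pairs shortest-path computation. For each intermediate vertex k = 0, 1, …, 3, update dist[i][j] ← min(dist[i][j], dist[i][k] + dist[k][j]). The final matrix gives, for each (i, j), the minimum total weight of any directed path from i to j (possibly empty when i = j).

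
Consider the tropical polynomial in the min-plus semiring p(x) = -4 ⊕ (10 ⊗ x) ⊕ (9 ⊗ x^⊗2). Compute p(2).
p(2) = -4

A tropical monomial a ⊗ x^⊗i evaluates to a + i · x. Evaluating each term at x = 2:
  Term 0 contributes -4 + 0 · 2 = -4
  Term 1 contributes 10 + 1 · 2 = 12
  Term 2 contributes 9 + 2 · 2 = 13
p(2) = ⊕ of these = min[-4, 12, 13] = -4.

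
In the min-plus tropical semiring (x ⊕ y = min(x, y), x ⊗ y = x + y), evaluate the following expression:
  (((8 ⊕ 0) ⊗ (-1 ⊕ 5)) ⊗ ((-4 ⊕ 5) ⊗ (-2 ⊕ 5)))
(((8 ⊕ 0) ⊗ (-1 ⊕ 5)) ⊗ ((-4 ⊕ 5) ⊗ (-2 ⊕ 5))) = -7

Expand innermost to outermost. Recall ⊕ takes the minimum of its arguments and ⊗ takes their sum. Working out the expression (((8 ⊕ 0) ⊗ (-1 ⊕ 5)) ⊗ ((-4 ⊕ 5) ⊗ (-2 ⊕ 5))) gives -7.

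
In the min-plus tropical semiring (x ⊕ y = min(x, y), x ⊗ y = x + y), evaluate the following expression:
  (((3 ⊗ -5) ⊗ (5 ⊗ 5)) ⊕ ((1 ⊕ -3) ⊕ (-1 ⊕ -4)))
(((3 ⊗ -5) ⊗ (5 ⊗ 5)) ⊕ ((1 ⊕ -3) ⊕ (-1 ⊕ -4))) = -4

Expand innermost to outermost. Recall ⊕ takes the minimum of its arguments and ⊗ takes their sum. Working out the expression (((3 ⊗ -5) ⊗ (5 ⊗ 5)) ⊕ ((1 ⊕ -3) ⊕ (-1 ⊕ -4))) gives -4.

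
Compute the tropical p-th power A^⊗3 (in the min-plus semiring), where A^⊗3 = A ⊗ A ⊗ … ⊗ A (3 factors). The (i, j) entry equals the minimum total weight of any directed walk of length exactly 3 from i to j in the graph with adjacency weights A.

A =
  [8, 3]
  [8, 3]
A^⊗3 =
  [14, 9]
  [14, 9]

Each entry (A^⊗3)_ij equals the minimum over all length-3 walks i = v_0 → v_1 → … → v_3 = j of Σ_t A[v_t][v_{t+1}]. For example, for (i, j) = (0, 1) we minimise over 4 possible intermediate vertex sequences; the minimum is 9, attained along the walk 0 → 1 → 1 → 1.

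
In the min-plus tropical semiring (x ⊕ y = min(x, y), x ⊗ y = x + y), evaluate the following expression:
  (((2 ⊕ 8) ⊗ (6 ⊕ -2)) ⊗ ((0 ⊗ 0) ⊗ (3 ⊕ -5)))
(((2 ⊕ 8) ⊗ (6 ⊕ -2)) ⊗ ((0 ⊗ 0) ⊗ (3 ⊕ -5))) = -5

Expand innermost to outermost. Recall ⊕ takes the minimum of its arguments and ⊗ takes their sum. Working out the expression (((2 ⊕ 8) ⊗ (6 ⊕ -2)) ⊗ ((0 ⊗ 0) ⊗ (3 ⊕ -5))) gives -5.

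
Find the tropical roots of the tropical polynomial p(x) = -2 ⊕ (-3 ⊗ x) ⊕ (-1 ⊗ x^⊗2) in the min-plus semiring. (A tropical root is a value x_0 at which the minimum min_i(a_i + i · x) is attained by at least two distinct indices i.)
Roots: {-2, 1}

Each tropical root is a break point of the lower envelope of the lines y = a_i + i · x (there are 3 lines, with slopes 0, 1, ..., 2). Only the lines that attain the minimum somewhere contribute to roots; other lines are dominated. Here the surviving (envelope) indices are i = 2, i = 1, i = 0.
Intersections between consecutive envelope lines give the roots: for adjacent envelope indices i < j the intersection is x = (a_i − a_j) / (j − i). Reading off the sorted break points: {-2, 1}.
Verification: at each break x_0, at least two indices attain the minimum of min_i(a_i + i · x_0).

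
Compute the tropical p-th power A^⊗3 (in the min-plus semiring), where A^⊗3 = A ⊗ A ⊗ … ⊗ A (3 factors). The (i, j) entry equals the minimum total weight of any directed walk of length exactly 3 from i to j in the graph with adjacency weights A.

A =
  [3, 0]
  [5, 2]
A^⊗3 =
  [7, 4]
  [9, 6]

Each entry (A^⊗3)_ij equals the minimum over all length-3 walks i = v_0 → v_1 → … → v_3 = j of Σ_t A[v_t][v_{t+1}]. For example, for (i, j) = (0, 1) we minimise over 4 possible intermediate vertex sequences; the minimum is 4, attained along the walk 0 → 1 → 1 → 1.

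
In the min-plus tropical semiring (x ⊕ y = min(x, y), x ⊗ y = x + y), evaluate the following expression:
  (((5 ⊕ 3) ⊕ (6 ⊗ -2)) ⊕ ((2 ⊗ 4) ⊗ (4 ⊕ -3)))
(((5 ⊕ 3) ⊕ (6 ⊗ -2)) ⊕ ((2 ⊗ 4) ⊗ (4 ⊕ -3))) = 3

Expand innermost to outermost. Recall ⊕ takes the minimum of its arguments and ⊗ takes their sum. Working out the expression (((5 ⊕ 3) ⊕ (6 ⊗ -2)) ⊕ ((2 ⊗ 4) ⊗ (4 ⊕ -3))) gives 3.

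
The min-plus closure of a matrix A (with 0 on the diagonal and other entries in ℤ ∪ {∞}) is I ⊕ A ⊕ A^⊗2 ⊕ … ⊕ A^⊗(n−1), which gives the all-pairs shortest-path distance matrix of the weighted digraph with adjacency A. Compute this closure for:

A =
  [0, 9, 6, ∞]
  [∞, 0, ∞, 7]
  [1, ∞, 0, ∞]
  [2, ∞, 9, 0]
Closure =
  [0, 9, 6, 16]
  [9, 0, 15, 7]
  [1, 10, 0, 17]
  [2, 11, 8, 0]

This is the Floyd-Warshall all-pairs shortest-path computation. For each intermediate vertex k = 0, 1, …, 3, update dist[i][j] ← min(dist[i][j], dist[i][k] + dist[k][j]). The final matrix gives, for each (i, j), the minimum total weight of any directed path from i to j (possibly empty when i = j).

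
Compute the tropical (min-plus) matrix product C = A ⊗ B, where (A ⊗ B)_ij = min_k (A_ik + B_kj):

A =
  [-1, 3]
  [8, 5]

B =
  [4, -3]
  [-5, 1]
A ⊗ B =
  [-2, -4]
  [0, 5]

Apply the min-plus product entry-by-entry:
  C[0][0] = min over k of (A[0][0] + B[0][0] = -1 + 4 = 3, A[0][1] + B[1][0] = 3 + -5 = -2) = -2 (attained at k = 1)
  C[0][1] = min over k of (A[0][0] + B[0][1] = -1 + -3 = -4, A[0][1] + B[1][1] = 3 + 1 = 4) = -4 (attained at k = 0)
  C[1][0] = min over k of (A[1][0] + B[0][0] = 8 + 4 = 12, A[1][1] + B[1][0] = 5 + -5 = 0) = 0 (attained at k = 1)
  C[1][1] = min over k of (A[1][0] + B[0][1] = 8 + -3 = 5, A[1][1] + B[1][1] = 5 + 1 = 6) = 5 (attained at k = 0)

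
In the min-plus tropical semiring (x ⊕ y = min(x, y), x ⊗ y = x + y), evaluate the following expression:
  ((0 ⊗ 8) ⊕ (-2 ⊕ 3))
((0 ⊗ 8) ⊕ (-2 ⊕ 3)) = -2

Expand innermost to outermost. Recall ⊕ takes the minimum of its arguments and ⊗ takes their sum. Working out the expression ((0 ⊗ 8) ⊕ (-2 ⊕ 3)) gives -2.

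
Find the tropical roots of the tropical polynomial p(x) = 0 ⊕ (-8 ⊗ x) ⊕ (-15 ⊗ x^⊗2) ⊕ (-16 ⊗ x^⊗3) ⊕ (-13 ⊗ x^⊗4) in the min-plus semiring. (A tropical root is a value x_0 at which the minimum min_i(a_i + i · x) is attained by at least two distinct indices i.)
Roots: {-3, 1, 7, 8}

Each tropical root is a break point of the lower envelope of the lines y = a_i + i · x (there are 5 lines, with slopes 0, 1, ..., 4). Only the lines that attain the minimum somewhere contribute to roots; other lines are dominated. Here the surviving (envelope) indices are i = 4, i = 3, i = 2, i = 1, i = 0.
Intersections between consecutive envelope lines give the roots: for adjacent envelope indices i < j the intersection is x = (a_i − a_j) / (j − i). Reading off the sorted break points: {-3, 1, 7, 8}.
Verification: at each break x_0, at least two indices attain the minimum of min_i(a_i + i · x_0).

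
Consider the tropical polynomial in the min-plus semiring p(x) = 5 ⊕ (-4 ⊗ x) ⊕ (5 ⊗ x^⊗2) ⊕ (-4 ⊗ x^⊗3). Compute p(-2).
p(-2) = -10

A tropical monomial a ⊗ x^⊗i evaluates to a + i · x. Evaluating each term at x = -2:
  Term 0 contributes 5 + 0 · -2 = 5
  Term 1 contributes -4 + 1 · -2 = -6
  Term 2 contributes 5 + 2 · -2 = 1
  Term 3 contributes -4 + 3 · -2 = -10
p(-2) = ⊕ of these = min[5, -6, 1, -10] = -10.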